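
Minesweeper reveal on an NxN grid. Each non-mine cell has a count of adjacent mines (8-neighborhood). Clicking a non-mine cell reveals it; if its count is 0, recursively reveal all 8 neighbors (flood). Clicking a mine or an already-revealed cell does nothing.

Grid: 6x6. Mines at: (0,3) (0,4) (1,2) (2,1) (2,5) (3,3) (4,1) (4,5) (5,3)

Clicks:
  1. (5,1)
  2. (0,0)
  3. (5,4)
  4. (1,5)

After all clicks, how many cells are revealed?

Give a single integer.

Answer: 7

Derivation:
Click 1 (5,1) count=1: revealed 1 new [(5,1)] -> total=1
Click 2 (0,0) count=0: revealed 4 new [(0,0) (0,1) (1,0) (1,1)] -> total=5
Click 3 (5,4) count=2: revealed 1 new [(5,4)] -> total=6
Click 4 (1,5) count=2: revealed 1 new [(1,5)] -> total=7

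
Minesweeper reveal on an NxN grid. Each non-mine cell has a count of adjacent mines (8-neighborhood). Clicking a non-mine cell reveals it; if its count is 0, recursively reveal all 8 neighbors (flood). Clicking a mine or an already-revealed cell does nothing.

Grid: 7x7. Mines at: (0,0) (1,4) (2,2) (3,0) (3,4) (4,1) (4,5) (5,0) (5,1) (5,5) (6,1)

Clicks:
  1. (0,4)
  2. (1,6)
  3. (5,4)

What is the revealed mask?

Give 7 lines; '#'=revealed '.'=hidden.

Click 1 (0,4) count=1: revealed 1 new [(0,4)] -> total=1
Click 2 (1,6) count=0: revealed 8 new [(0,5) (0,6) (1,5) (1,6) (2,5) (2,6) (3,5) (3,6)] -> total=9
Click 3 (5,4) count=2: revealed 1 new [(5,4)] -> total=10

Answer: ....###
.....##
.....##
.....##
.......
....#..
.......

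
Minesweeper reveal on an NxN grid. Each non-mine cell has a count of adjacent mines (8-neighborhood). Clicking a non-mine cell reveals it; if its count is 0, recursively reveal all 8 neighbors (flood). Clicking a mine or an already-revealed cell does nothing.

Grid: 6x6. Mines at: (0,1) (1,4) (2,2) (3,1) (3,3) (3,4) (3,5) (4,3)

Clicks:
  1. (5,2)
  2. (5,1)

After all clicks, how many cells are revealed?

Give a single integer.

Click 1 (5,2) count=1: revealed 1 new [(5,2)] -> total=1
Click 2 (5,1) count=0: revealed 5 new [(4,0) (4,1) (4,2) (5,0) (5,1)] -> total=6

Answer: 6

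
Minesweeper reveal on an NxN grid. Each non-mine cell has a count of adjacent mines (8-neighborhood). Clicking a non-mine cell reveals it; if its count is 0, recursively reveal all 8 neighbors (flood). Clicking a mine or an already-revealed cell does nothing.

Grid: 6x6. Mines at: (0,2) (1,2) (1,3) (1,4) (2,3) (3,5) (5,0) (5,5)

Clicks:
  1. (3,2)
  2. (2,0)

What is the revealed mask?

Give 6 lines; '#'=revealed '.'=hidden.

Answer: ##....
##....
###...
#####.
#####.
.####.

Derivation:
Click 1 (3,2) count=1: revealed 1 new [(3,2)] -> total=1
Click 2 (2,0) count=0: revealed 20 new [(0,0) (0,1) (1,0) (1,1) (2,0) (2,1) (2,2) (3,0) (3,1) (3,3) (3,4) (4,0) (4,1) (4,2) (4,3) (4,4) (5,1) (5,2) (5,3) (5,4)] -> total=21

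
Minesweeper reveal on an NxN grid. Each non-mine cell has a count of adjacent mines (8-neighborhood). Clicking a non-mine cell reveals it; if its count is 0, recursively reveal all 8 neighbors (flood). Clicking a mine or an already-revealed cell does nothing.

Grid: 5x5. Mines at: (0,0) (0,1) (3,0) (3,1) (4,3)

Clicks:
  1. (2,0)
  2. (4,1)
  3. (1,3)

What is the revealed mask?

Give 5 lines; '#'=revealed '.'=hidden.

Answer: ..###
..###
#.###
..###
.#...

Derivation:
Click 1 (2,0) count=2: revealed 1 new [(2,0)] -> total=1
Click 2 (4,1) count=2: revealed 1 new [(4,1)] -> total=2
Click 3 (1,3) count=0: revealed 12 new [(0,2) (0,3) (0,4) (1,2) (1,3) (1,4) (2,2) (2,3) (2,4) (3,2) (3,3) (3,4)] -> total=14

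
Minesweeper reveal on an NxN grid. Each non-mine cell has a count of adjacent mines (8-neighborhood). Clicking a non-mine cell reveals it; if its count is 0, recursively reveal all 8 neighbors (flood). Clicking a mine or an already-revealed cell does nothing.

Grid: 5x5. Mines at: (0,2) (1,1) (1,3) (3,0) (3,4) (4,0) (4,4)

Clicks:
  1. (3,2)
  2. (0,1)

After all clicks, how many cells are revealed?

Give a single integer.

Answer: 10

Derivation:
Click 1 (3,2) count=0: revealed 9 new [(2,1) (2,2) (2,3) (3,1) (3,2) (3,3) (4,1) (4,2) (4,3)] -> total=9
Click 2 (0,1) count=2: revealed 1 new [(0,1)] -> total=10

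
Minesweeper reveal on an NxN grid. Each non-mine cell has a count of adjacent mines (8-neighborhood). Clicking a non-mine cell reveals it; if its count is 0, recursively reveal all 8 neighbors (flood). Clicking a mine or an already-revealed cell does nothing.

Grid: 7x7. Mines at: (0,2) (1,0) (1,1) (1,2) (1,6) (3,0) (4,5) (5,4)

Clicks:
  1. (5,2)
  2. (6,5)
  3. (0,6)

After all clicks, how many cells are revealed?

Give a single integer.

Answer: 31

Derivation:
Click 1 (5,2) count=0: revealed 29 new [(0,3) (0,4) (0,5) (1,3) (1,4) (1,5) (2,1) (2,2) (2,3) (2,4) (2,5) (3,1) (3,2) (3,3) (3,4) (3,5) (4,0) (4,1) (4,2) (4,3) (4,4) (5,0) (5,1) (5,2) (5,3) (6,0) (6,1) (6,2) (6,3)] -> total=29
Click 2 (6,5) count=1: revealed 1 new [(6,5)] -> total=30
Click 3 (0,6) count=1: revealed 1 new [(0,6)] -> total=31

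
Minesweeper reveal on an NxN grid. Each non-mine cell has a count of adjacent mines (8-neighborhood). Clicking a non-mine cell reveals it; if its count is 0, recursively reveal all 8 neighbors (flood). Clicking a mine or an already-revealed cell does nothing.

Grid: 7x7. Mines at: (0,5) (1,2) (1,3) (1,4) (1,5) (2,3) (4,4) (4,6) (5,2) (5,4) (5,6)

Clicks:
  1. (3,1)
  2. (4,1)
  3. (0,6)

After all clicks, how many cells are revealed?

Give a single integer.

Click 1 (3,1) count=0: revealed 17 new [(0,0) (0,1) (1,0) (1,1) (2,0) (2,1) (2,2) (3,0) (3,1) (3,2) (4,0) (4,1) (4,2) (5,0) (5,1) (6,0) (6,1)] -> total=17
Click 2 (4,1) count=1: revealed 0 new [(none)] -> total=17
Click 3 (0,6) count=2: revealed 1 new [(0,6)] -> total=18

Answer: 18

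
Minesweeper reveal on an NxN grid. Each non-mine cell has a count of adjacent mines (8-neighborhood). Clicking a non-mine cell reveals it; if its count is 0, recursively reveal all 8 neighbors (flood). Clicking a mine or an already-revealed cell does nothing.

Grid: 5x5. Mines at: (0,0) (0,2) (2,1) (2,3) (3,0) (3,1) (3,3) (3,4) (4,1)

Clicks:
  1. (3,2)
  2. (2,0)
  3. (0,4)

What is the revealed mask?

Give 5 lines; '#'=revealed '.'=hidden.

Click 1 (3,2) count=5: revealed 1 new [(3,2)] -> total=1
Click 2 (2,0) count=3: revealed 1 new [(2,0)] -> total=2
Click 3 (0,4) count=0: revealed 4 new [(0,3) (0,4) (1,3) (1,4)] -> total=6

Answer: ...##
...##
#....
..#..
.....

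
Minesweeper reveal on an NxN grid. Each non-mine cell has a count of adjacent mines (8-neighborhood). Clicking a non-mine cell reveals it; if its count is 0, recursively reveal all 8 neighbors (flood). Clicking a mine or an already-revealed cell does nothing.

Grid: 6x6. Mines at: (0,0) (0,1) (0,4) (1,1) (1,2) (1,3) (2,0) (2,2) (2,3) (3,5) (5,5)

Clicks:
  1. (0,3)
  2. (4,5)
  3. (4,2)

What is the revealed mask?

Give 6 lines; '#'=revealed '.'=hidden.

Click 1 (0,3) count=3: revealed 1 new [(0,3)] -> total=1
Click 2 (4,5) count=2: revealed 1 new [(4,5)] -> total=2
Click 3 (4,2) count=0: revealed 15 new [(3,0) (3,1) (3,2) (3,3) (3,4) (4,0) (4,1) (4,2) (4,3) (4,4) (5,0) (5,1) (5,2) (5,3) (5,4)] -> total=17

Answer: ...#..
......
......
#####.
######
#####.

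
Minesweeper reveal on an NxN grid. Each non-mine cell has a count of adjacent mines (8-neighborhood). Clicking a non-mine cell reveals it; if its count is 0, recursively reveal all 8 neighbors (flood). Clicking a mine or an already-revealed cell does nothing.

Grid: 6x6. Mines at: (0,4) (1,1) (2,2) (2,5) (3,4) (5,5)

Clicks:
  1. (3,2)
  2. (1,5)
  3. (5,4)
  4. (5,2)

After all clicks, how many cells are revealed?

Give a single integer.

Click 1 (3,2) count=1: revealed 1 new [(3,2)] -> total=1
Click 2 (1,5) count=2: revealed 1 new [(1,5)] -> total=2
Click 3 (5,4) count=1: revealed 1 new [(5,4)] -> total=3
Click 4 (5,2) count=0: revealed 14 new [(2,0) (2,1) (3,0) (3,1) (3,3) (4,0) (4,1) (4,2) (4,3) (4,4) (5,0) (5,1) (5,2) (5,3)] -> total=17

Answer: 17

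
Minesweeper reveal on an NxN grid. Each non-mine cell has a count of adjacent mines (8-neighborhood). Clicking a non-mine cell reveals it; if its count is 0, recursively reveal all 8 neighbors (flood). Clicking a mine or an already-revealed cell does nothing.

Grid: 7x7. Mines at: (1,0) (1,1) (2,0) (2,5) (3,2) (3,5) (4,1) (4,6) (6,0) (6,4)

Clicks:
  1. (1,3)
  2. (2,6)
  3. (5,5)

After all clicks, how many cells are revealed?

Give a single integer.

Click 1 (1,3) count=0: revealed 13 new [(0,2) (0,3) (0,4) (0,5) (0,6) (1,2) (1,3) (1,4) (1,5) (1,6) (2,2) (2,3) (2,4)] -> total=13
Click 2 (2,6) count=2: revealed 1 new [(2,6)] -> total=14
Click 3 (5,5) count=2: revealed 1 new [(5,5)] -> total=15

Answer: 15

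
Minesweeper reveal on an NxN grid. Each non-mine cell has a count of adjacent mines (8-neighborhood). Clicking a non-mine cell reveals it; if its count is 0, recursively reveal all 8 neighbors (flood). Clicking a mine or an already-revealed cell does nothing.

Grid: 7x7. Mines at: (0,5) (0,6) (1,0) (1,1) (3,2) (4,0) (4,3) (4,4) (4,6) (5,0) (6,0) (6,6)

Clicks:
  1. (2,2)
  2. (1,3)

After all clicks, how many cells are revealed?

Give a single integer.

Answer: 17

Derivation:
Click 1 (2,2) count=2: revealed 1 new [(2,2)] -> total=1
Click 2 (1,3) count=0: revealed 16 new [(0,2) (0,3) (0,4) (1,2) (1,3) (1,4) (1,5) (1,6) (2,3) (2,4) (2,5) (2,6) (3,3) (3,4) (3,5) (3,6)] -> total=17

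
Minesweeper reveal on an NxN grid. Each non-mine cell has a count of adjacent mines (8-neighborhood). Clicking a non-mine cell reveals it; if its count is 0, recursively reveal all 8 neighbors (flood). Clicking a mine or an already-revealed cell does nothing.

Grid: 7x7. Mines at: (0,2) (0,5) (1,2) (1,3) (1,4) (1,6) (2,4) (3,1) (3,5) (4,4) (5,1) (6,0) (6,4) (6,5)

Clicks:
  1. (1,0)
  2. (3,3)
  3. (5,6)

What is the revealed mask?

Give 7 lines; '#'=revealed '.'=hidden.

Answer: ##.....
##.....
##.....
...#...
.......
......#
.......

Derivation:
Click 1 (1,0) count=0: revealed 6 new [(0,0) (0,1) (1,0) (1,1) (2,0) (2,1)] -> total=6
Click 2 (3,3) count=2: revealed 1 new [(3,3)] -> total=7
Click 3 (5,6) count=1: revealed 1 new [(5,6)] -> total=8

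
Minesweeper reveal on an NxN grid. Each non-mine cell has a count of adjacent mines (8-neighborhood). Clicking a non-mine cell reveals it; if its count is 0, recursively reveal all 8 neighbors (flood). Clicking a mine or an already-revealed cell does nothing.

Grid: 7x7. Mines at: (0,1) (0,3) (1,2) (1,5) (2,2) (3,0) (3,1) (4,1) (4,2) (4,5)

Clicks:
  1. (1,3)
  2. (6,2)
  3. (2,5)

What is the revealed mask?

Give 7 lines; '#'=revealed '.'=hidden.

Click 1 (1,3) count=3: revealed 1 new [(1,3)] -> total=1
Click 2 (6,2) count=0: revealed 14 new [(5,0) (5,1) (5,2) (5,3) (5,4) (5,5) (5,6) (6,0) (6,1) (6,2) (6,3) (6,4) (6,5) (6,6)] -> total=15
Click 3 (2,5) count=1: revealed 1 new [(2,5)] -> total=16

Answer: .......
...#...
.....#.
.......
.......
#######
#######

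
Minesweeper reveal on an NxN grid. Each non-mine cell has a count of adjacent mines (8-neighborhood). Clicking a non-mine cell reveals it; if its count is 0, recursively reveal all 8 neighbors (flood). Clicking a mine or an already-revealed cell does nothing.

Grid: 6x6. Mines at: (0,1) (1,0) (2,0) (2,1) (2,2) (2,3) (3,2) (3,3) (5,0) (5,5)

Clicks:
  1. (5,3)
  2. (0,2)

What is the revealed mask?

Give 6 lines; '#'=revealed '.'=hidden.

Answer: ..#...
......
......
......
.####.
.####.

Derivation:
Click 1 (5,3) count=0: revealed 8 new [(4,1) (4,2) (4,3) (4,4) (5,1) (5,2) (5,3) (5,4)] -> total=8
Click 2 (0,2) count=1: revealed 1 new [(0,2)] -> total=9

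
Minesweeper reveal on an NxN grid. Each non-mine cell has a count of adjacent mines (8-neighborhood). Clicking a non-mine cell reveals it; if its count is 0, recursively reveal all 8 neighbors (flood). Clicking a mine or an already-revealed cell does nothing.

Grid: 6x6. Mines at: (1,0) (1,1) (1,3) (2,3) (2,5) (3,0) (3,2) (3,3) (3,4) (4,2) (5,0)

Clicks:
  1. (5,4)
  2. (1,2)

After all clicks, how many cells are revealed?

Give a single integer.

Click 1 (5,4) count=0: revealed 6 new [(4,3) (4,4) (4,5) (5,3) (5,4) (5,5)] -> total=6
Click 2 (1,2) count=3: revealed 1 new [(1,2)] -> total=7

Answer: 7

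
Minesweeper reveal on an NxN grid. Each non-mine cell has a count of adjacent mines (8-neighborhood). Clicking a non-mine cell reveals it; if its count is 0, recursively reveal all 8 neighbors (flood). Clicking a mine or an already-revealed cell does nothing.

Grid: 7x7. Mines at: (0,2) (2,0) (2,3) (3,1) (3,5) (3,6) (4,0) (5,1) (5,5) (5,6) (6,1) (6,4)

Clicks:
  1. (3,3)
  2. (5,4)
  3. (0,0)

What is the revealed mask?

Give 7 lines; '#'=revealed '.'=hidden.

Answer: ##.....
##.....
.......
...#...
.......
....#..
.......

Derivation:
Click 1 (3,3) count=1: revealed 1 new [(3,3)] -> total=1
Click 2 (5,4) count=2: revealed 1 new [(5,4)] -> total=2
Click 3 (0,0) count=0: revealed 4 new [(0,0) (0,1) (1,0) (1,1)] -> total=6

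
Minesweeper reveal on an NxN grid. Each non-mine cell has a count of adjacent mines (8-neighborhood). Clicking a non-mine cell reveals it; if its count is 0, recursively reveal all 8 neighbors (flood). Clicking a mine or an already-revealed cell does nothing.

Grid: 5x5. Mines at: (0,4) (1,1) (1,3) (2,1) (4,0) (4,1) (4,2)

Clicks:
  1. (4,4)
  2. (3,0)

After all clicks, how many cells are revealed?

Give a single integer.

Answer: 7

Derivation:
Click 1 (4,4) count=0: revealed 6 new [(2,3) (2,4) (3,3) (3,4) (4,3) (4,4)] -> total=6
Click 2 (3,0) count=3: revealed 1 new [(3,0)] -> total=7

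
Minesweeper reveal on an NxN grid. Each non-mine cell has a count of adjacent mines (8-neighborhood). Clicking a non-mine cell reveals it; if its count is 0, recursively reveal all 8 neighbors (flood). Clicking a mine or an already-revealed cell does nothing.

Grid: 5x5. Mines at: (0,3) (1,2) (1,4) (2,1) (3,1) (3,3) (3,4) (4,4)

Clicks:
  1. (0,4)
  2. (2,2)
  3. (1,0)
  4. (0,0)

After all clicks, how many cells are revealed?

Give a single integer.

Click 1 (0,4) count=2: revealed 1 new [(0,4)] -> total=1
Click 2 (2,2) count=4: revealed 1 new [(2,2)] -> total=2
Click 3 (1,0) count=1: revealed 1 new [(1,0)] -> total=3
Click 4 (0,0) count=0: revealed 3 new [(0,0) (0,1) (1,1)] -> total=6

Answer: 6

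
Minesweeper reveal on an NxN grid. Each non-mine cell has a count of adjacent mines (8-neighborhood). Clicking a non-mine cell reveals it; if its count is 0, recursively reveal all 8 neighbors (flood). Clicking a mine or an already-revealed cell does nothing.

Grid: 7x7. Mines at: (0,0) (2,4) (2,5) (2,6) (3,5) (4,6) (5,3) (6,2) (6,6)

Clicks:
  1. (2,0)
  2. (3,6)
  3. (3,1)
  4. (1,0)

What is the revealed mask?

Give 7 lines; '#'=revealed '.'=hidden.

Click 1 (2,0) count=0: revealed 30 new [(0,1) (0,2) (0,3) (0,4) (0,5) (0,6) (1,0) (1,1) (1,2) (1,3) (1,4) (1,5) (1,6) (2,0) (2,1) (2,2) (2,3) (3,0) (3,1) (3,2) (3,3) (4,0) (4,1) (4,2) (4,3) (5,0) (5,1) (5,2) (6,0) (6,1)] -> total=30
Click 2 (3,6) count=4: revealed 1 new [(3,6)] -> total=31
Click 3 (3,1) count=0: revealed 0 new [(none)] -> total=31
Click 4 (1,0) count=1: revealed 0 new [(none)] -> total=31

Answer: .######
#######
####...
####..#
####...
###....
##.....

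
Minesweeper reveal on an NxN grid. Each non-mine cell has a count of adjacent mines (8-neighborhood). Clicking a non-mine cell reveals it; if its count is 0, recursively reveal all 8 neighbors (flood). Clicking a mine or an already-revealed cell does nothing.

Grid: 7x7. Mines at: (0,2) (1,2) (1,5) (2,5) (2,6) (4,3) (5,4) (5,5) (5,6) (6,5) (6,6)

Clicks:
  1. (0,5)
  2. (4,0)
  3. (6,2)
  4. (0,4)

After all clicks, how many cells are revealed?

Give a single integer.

Click 1 (0,5) count=1: revealed 1 new [(0,5)] -> total=1
Click 2 (4,0) count=0: revealed 21 new [(0,0) (0,1) (1,0) (1,1) (2,0) (2,1) (2,2) (3,0) (3,1) (3,2) (4,0) (4,1) (4,2) (5,0) (5,1) (5,2) (5,3) (6,0) (6,1) (6,2) (6,3)] -> total=22
Click 3 (6,2) count=0: revealed 0 new [(none)] -> total=22
Click 4 (0,4) count=1: revealed 1 new [(0,4)] -> total=23

Answer: 23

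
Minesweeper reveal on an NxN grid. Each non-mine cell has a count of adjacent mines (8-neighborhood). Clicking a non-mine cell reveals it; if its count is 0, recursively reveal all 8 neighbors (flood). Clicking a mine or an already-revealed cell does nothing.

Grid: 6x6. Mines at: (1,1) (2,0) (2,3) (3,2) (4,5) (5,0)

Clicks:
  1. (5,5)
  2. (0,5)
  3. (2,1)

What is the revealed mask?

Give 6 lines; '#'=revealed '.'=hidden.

Click 1 (5,5) count=1: revealed 1 new [(5,5)] -> total=1
Click 2 (0,5) count=0: revealed 12 new [(0,2) (0,3) (0,4) (0,5) (1,2) (1,3) (1,4) (1,5) (2,4) (2,5) (3,4) (3,5)] -> total=13
Click 3 (2,1) count=3: revealed 1 new [(2,1)] -> total=14

Answer: ..####
..####
.#..##
....##
......
.....#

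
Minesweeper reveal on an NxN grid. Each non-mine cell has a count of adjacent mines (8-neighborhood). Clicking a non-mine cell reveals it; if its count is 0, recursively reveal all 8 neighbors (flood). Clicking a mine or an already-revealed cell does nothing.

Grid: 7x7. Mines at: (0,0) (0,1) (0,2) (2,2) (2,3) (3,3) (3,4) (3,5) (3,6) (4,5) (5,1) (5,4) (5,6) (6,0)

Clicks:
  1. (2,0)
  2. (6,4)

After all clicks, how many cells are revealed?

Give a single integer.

Answer: 9

Derivation:
Click 1 (2,0) count=0: revealed 8 new [(1,0) (1,1) (2,0) (2,1) (3,0) (3,1) (4,0) (4,1)] -> total=8
Click 2 (6,4) count=1: revealed 1 new [(6,4)] -> total=9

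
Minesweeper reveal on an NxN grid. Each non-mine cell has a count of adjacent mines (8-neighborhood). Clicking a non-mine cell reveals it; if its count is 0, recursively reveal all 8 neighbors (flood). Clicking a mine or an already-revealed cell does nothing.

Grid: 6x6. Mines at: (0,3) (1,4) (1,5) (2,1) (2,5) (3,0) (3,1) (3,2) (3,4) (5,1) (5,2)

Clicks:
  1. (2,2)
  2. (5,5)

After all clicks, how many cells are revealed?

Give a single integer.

Click 1 (2,2) count=3: revealed 1 new [(2,2)] -> total=1
Click 2 (5,5) count=0: revealed 6 new [(4,3) (4,4) (4,5) (5,3) (5,4) (5,5)] -> total=7

Answer: 7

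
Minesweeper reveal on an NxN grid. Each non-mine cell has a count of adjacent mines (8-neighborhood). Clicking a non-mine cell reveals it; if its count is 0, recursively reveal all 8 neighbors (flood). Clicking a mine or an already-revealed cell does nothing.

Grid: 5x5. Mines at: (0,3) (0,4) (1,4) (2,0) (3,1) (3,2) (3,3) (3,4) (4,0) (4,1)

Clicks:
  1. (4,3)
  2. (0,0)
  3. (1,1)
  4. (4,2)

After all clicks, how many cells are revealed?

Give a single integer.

Answer: 8

Derivation:
Click 1 (4,3) count=3: revealed 1 new [(4,3)] -> total=1
Click 2 (0,0) count=0: revealed 6 new [(0,0) (0,1) (0,2) (1,0) (1,1) (1,2)] -> total=7
Click 3 (1,1) count=1: revealed 0 new [(none)] -> total=7
Click 4 (4,2) count=4: revealed 1 new [(4,2)] -> total=8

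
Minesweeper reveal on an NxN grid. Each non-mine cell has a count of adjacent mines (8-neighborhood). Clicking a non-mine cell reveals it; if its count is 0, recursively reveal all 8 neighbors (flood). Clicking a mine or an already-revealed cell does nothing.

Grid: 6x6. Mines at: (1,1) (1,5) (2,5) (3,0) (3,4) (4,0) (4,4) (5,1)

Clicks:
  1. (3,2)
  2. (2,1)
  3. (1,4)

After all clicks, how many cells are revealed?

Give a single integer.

Click 1 (3,2) count=0: revealed 9 new [(2,1) (2,2) (2,3) (3,1) (3,2) (3,3) (4,1) (4,2) (4,3)] -> total=9
Click 2 (2,1) count=2: revealed 0 new [(none)] -> total=9
Click 3 (1,4) count=2: revealed 1 new [(1,4)] -> total=10

Answer: 10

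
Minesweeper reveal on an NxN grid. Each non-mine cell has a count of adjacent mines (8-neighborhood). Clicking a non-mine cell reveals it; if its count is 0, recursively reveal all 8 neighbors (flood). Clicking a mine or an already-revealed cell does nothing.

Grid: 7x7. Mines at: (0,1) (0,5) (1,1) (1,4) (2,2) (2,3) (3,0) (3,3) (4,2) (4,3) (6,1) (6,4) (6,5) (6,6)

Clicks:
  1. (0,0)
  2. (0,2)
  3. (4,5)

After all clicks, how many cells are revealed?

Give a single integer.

Answer: 16

Derivation:
Click 1 (0,0) count=2: revealed 1 new [(0,0)] -> total=1
Click 2 (0,2) count=2: revealed 1 new [(0,2)] -> total=2
Click 3 (4,5) count=0: revealed 14 new [(1,5) (1,6) (2,4) (2,5) (2,6) (3,4) (3,5) (3,6) (4,4) (4,5) (4,6) (5,4) (5,5) (5,6)] -> total=16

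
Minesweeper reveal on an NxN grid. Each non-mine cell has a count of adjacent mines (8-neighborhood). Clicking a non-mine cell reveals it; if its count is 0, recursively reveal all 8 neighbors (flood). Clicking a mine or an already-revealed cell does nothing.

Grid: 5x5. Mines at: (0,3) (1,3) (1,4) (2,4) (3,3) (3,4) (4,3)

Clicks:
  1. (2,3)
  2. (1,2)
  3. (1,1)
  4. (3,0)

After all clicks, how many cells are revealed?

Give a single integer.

Answer: 16

Derivation:
Click 1 (2,3) count=5: revealed 1 new [(2,3)] -> total=1
Click 2 (1,2) count=2: revealed 1 new [(1,2)] -> total=2
Click 3 (1,1) count=0: revealed 14 new [(0,0) (0,1) (0,2) (1,0) (1,1) (2,0) (2,1) (2,2) (3,0) (3,1) (3,2) (4,0) (4,1) (4,2)] -> total=16
Click 4 (3,0) count=0: revealed 0 new [(none)] -> total=16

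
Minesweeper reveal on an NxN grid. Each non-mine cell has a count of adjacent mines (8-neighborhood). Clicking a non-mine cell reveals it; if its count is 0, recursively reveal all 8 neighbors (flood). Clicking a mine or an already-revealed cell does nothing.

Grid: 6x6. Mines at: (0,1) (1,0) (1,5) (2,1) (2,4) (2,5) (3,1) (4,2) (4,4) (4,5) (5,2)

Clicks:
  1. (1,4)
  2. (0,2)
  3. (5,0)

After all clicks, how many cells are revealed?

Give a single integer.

Answer: 6

Derivation:
Click 1 (1,4) count=3: revealed 1 new [(1,4)] -> total=1
Click 2 (0,2) count=1: revealed 1 new [(0,2)] -> total=2
Click 3 (5,0) count=0: revealed 4 new [(4,0) (4,1) (5,0) (5,1)] -> total=6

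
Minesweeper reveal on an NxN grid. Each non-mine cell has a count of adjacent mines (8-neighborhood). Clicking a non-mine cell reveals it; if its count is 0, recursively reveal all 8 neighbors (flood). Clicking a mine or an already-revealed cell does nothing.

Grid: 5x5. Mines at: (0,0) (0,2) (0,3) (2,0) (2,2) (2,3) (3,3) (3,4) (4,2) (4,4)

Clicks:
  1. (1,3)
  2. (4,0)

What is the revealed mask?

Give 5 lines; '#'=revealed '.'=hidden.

Answer: .....
...#.
.....
##...
##...

Derivation:
Click 1 (1,3) count=4: revealed 1 new [(1,3)] -> total=1
Click 2 (4,0) count=0: revealed 4 new [(3,0) (3,1) (4,0) (4,1)] -> total=5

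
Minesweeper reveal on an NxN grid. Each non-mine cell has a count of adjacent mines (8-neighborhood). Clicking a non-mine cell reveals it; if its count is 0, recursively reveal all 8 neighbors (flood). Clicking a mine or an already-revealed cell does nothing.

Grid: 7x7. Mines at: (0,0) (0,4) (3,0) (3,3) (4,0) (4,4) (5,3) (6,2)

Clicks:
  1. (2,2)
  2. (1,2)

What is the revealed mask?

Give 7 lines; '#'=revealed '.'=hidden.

Answer: .###...
.###...
.###...
.......
.......
.......
.......

Derivation:
Click 1 (2,2) count=1: revealed 1 new [(2,2)] -> total=1
Click 2 (1,2) count=0: revealed 8 new [(0,1) (0,2) (0,3) (1,1) (1,2) (1,3) (2,1) (2,3)] -> total=9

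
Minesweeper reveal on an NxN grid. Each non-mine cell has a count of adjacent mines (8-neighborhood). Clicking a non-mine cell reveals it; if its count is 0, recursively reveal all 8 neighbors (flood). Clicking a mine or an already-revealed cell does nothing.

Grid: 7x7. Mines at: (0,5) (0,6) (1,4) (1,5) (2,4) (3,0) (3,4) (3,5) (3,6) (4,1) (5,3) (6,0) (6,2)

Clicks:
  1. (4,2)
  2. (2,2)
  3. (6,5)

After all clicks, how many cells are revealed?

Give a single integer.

Click 1 (4,2) count=2: revealed 1 new [(4,2)] -> total=1
Click 2 (2,2) count=0: revealed 15 new [(0,0) (0,1) (0,2) (0,3) (1,0) (1,1) (1,2) (1,3) (2,0) (2,1) (2,2) (2,3) (3,1) (3,2) (3,3)] -> total=16
Click 3 (6,5) count=0: revealed 9 new [(4,4) (4,5) (4,6) (5,4) (5,5) (5,6) (6,4) (6,5) (6,6)] -> total=25

Answer: 25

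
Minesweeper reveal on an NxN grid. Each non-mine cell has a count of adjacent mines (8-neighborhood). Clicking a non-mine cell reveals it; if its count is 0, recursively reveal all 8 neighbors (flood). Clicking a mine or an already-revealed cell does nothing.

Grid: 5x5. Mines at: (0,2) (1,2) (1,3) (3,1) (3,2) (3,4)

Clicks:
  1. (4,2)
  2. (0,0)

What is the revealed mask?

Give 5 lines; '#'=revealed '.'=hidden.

Click 1 (4,2) count=2: revealed 1 new [(4,2)] -> total=1
Click 2 (0,0) count=0: revealed 6 new [(0,0) (0,1) (1,0) (1,1) (2,0) (2,1)] -> total=7

Answer: ##...
##...
##...
.....
..#..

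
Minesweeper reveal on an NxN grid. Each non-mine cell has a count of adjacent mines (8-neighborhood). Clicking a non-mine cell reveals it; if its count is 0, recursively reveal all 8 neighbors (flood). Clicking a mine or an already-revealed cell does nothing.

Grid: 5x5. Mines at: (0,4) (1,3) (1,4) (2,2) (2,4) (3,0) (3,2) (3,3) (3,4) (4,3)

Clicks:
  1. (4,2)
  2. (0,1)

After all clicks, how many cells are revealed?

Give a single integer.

Click 1 (4,2) count=3: revealed 1 new [(4,2)] -> total=1
Click 2 (0,1) count=0: revealed 8 new [(0,0) (0,1) (0,2) (1,0) (1,1) (1,2) (2,0) (2,1)] -> total=9

Answer: 9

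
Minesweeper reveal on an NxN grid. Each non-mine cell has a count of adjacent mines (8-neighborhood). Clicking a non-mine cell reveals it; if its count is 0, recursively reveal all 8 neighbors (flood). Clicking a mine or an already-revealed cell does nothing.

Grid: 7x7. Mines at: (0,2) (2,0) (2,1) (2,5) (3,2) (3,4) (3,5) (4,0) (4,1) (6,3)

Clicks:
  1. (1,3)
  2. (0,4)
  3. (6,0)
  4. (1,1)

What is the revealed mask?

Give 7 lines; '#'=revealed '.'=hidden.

Answer: ...####
.#.####
.......
.......
.......
###....
###....

Derivation:
Click 1 (1,3) count=1: revealed 1 new [(1,3)] -> total=1
Click 2 (0,4) count=0: revealed 7 new [(0,3) (0,4) (0,5) (0,6) (1,4) (1,5) (1,6)] -> total=8
Click 3 (6,0) count=0: revealed 6 new [(5,0) (5,1) (5,2) (6,0) (6,1) (6,2)] -> total=14
Click 4 (1,1) count=3: revealed 1 new [(1,1)] -> total=15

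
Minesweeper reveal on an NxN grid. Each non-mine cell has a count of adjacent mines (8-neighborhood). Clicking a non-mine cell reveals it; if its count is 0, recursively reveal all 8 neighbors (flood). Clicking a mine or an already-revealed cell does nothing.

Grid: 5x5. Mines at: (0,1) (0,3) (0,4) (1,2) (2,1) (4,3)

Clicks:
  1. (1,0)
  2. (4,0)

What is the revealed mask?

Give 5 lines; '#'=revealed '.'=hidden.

Click 1 (1,0) count=2: revealed 1 new [(1,0)] -> total=1
Click 2 (4,0) count=0: revealed 6 new [(3,0) (3,1) (3,2) (4,0) (4,1) (4,2)] -> total=7

Answer: .....
#....
.....
###..
###..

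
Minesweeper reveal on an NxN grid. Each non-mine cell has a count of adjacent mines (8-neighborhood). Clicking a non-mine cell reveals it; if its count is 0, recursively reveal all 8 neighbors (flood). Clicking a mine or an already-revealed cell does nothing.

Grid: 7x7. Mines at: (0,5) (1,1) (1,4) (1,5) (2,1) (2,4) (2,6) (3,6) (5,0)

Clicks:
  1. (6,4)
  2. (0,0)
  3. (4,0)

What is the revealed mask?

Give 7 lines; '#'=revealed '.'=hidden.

Answer: #......
.......
.......
.#####.
#######
.######
.######

Derivation:
Click 1 (6,4) count=0: revealed 23 new [(3,1) (3,2) (3,3) (3,4) (3,5) (4,1) (4,2) (4,3) (4,4) (4,5) (4,6) (5,1) (5,2) (5,3) (5,4) (5,5) (5,6) (6,1) (6,2) (6,3) (6,4) (6,5) (6,6)] -> total=23
Click 2 (0,0) count=1: revealed 1 new [(0,0)] -> total=24
Click 3 (4,0) count=1: revealed 1 new [(4,0)] -> total=25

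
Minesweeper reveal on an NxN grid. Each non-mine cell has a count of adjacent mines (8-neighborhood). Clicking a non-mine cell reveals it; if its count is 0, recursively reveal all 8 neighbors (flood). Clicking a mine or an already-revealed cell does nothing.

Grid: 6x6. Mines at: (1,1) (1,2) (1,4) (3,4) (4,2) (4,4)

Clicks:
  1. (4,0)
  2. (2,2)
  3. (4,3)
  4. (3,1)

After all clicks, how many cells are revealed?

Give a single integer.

Answer: 10

Derivation:
Click 1 (4,0) count=0: revealed 8 new [(2,0) (2,1) (3,0) (3,1) (4,0) (4,1) (5,0) (5,1)] -> total=8
Click 2 (2,2) count=2: revealed 1 new [(2,2)] -> total=9
Click 3 (4,3) count=3: revealed 1 new [(4,3)] -> total=10
Click 4 (3,1) count=1: revealed 0 new [(none)] -> total=10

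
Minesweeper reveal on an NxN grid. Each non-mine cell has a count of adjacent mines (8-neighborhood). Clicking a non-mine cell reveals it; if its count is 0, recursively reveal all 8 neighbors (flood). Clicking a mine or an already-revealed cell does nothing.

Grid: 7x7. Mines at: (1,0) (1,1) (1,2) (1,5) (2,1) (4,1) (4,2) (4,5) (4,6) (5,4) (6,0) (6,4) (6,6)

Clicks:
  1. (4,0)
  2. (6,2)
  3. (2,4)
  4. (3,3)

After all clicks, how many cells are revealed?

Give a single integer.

Click 1 (4,0) count=1: revealed 1 new [(4,0)] -> total=1
Click 2 (6,2) count=0: revealed 6 new [(5,1) (5,2) (5,3) (6,1) (6,2) (6,3)] -> total=7
Click 3 (2,4) count=1: revealed 1 new [(2,4)] -> total=8
Click 4 (3,3) count=1: revealed 1 new [(3,3)] -> total=9

Answer: 9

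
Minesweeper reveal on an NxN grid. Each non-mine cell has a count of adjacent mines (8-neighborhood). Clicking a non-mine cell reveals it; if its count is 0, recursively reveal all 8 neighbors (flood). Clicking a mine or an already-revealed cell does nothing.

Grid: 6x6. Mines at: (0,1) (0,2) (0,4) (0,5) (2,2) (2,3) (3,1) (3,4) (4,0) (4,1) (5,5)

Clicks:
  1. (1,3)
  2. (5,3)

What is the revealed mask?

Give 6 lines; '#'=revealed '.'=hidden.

Click 1 (1,3) count=4: revealed 1 new [(1,3)] -> total=1
Click 2 (5,3) count=0: revealed 6 new [(4,2) (4,3) (4,4) (5,2) (5,3) (5,4)] -> total=7

Answer: ......
...#..
......
......
..###.
..###.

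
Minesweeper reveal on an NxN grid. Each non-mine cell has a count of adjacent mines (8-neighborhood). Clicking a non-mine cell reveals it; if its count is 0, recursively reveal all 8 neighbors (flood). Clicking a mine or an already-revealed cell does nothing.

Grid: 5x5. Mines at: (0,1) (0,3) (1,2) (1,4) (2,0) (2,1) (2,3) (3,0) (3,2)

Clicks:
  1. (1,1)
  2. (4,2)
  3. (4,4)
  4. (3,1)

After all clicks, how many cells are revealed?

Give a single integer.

Click 1 (1,1) count=4: revealed 1 new [(1,1)] -> total=1
Click 2 (4,2) count=1: revealed 1 new [(4,2)] -> total=2
Click 3 (4,4) count=0: revealed 4 new [(3,3) (3,4) (4,3) (4,4)] -> total=6
Click 4 (3,1) count=4: revealed 1 new [(3,1)] -> total=7

Answer: 7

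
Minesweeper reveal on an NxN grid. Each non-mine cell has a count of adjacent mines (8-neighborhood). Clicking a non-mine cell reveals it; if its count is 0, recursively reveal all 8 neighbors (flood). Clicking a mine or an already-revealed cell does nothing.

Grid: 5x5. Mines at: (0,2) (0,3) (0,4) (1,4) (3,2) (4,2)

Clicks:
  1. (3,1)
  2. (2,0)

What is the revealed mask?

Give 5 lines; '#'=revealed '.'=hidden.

Answer: ##...
##...
##...
##...
##...

Derivation:
Click 1 (3,1) count=2: revealed 1 new [(3,1)] -> total=1
Click 2 (2,0) count=0: revealed 9 new [(0,0) (0,1) (1,0) (1,1) (2,0) (2,1) (3,0) (4,0) (4,1)] -> total=10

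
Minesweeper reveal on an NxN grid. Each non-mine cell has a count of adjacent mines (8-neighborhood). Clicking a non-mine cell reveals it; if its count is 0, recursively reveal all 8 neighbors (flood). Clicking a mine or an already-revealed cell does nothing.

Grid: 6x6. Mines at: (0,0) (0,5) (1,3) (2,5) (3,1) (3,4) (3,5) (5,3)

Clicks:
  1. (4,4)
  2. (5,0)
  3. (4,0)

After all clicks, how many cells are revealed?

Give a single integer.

Answer: 7

Derivation:
Click 1 (4,4) count=3: revealed 1 new [(4,4)] -> total=1
Click 2 (5,0) count=0: revealed 6 new [(4,0) (4,1) (4,2) (5,0) (5,1) (5,2)] -> total=7
Click 3 (4,0) count=1: revealed 0 new [(none)] -> total=7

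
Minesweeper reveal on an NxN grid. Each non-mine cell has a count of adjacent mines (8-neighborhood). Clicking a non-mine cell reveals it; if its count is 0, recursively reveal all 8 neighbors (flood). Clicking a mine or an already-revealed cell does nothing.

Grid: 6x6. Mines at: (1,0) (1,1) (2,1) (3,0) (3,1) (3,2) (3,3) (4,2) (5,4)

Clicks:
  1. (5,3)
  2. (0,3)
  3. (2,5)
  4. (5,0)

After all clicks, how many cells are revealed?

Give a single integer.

Click 1 (5,3) count=2: revealed 1 new [(5,3)] -> total=1
Click 2 (0,3) count=0: revealed 16 new [(0,2) (0,3) (0,4) (0,5) (1,2) (1,3) (1,4) (1,5) (2,2) (2,3) (2,4) (2,5) (3,4) (3,5) (4,4) (4,5)] -> total=17
Click 3 (2,5) count=0: revealed 0 new [(none)] -> total=17
Click 4 (5,0) count=0: revealed 4 new [(4,0) (4,1) (5,0) (5,1)] -> total=21

Answer: 21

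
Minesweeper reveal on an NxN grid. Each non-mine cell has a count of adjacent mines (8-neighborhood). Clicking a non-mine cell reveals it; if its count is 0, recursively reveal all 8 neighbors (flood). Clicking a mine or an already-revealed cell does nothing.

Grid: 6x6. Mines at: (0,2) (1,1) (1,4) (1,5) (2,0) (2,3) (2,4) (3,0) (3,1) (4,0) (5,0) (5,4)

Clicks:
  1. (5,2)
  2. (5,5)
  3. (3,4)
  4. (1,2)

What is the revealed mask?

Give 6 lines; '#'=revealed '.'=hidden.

Answer: ......
..#...
......
....#.
.###..
.###.#

Derivation:
Click 1 (5,2) count=0: revealed 6 new [(4,1) (4,2) (4,3) (5,1) (5,2) (5,3)] -> total=6
Click 2 (5,5) count=1: revealed 1 new [(5,5)] -> total=7
Click 3 (3,4) count=2: revealed 1 new [(3,4)] -> total=8
Click 4 (1,2) count=3: revealed 1 new [(1,2)] -> total=9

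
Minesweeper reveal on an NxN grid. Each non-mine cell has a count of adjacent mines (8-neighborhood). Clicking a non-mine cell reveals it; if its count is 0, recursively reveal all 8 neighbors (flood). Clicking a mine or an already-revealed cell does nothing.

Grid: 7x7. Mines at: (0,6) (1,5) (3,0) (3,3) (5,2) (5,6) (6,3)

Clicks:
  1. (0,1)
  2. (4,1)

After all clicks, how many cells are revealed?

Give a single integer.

Answer: 16

Derivation:
Click 1 (0,1) count=0: revealed 15 new [(0,0) (0,1) (0,2) (0,3) (0,4) (1,0) (1,1) (1,2) (1,3) (1,4) (2,0) (2,1) (2,2) (2,3) (2,4)] -> total=15
Click 2 (4,1) count=2: revealed 1 new [(4,1)] -> total=16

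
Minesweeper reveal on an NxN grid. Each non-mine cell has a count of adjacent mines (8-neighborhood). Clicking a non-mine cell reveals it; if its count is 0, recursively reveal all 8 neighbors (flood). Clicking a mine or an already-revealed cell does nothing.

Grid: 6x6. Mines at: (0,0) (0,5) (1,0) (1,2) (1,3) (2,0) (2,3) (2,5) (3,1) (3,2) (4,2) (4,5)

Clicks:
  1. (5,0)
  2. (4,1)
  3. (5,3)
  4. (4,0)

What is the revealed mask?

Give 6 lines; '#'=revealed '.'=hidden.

Click 1 (5,0) count=0: revealed 4 new [(4,0) (4,1) (5,0) (5,1)] -> total=4
Click 2 (4,1) count=3: revealed 0 new [(none)] -> total=4
Click 3 (5,3) count=1: revealed 1 new [(5,3)] -> total=5
Click 4 (4,0) count=1: revealed 0 new [(none)] -> total=5

Answer: ......
......
......
......
##....
##.#..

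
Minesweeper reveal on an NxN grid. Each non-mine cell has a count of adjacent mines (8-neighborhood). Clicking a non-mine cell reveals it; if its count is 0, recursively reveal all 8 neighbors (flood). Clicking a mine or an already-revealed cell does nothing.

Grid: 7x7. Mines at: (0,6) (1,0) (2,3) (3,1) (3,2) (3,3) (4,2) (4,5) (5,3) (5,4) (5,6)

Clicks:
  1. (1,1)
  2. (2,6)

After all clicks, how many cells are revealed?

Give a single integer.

Answer: 10

Derivation:
Click 1 (1,1) count=1: revealed 1 new [(1,1)] -> total=1
Click 2 (2,6) count=0: revealed 9 new [(1,4) (1,5) (1,6) (2,4) (2,5) (2,6) (3,4) (3,5) (3,6)] -> total=10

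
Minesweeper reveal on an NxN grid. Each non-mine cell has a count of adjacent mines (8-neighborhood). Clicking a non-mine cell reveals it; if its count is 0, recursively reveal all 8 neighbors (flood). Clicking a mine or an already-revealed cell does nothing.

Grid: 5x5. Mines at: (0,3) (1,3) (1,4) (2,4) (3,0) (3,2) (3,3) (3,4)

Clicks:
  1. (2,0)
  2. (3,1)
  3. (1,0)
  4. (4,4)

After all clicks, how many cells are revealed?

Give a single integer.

Answer: 11

Derivation:
Click 1 (2,0) count=1: revealed 1 new [(2,0)] -> total=1
Click 2 (3,1) count=2: revealed 1 new [(3,1)] -> total=2
Click 3 (1,0) count=0: revealed 8 new [(0,0) (0,1) (0,2) (1,0) (1,1) (1,2) (2,1) (2,2)] -> total=10
Click 4 (4,4) count=2: revealed 1 new [(4,4)] -> total=11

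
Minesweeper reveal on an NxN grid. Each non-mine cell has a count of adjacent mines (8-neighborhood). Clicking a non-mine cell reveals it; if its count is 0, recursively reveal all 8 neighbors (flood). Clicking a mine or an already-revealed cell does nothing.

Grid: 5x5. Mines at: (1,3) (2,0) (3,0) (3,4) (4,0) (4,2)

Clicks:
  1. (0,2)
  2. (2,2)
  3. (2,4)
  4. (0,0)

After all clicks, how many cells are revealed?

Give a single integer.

Click 1 (0,2) count=1: revealed 1 new [(0,2)] -> total=1
Click 2 (2,2) count=1: revealed 1 new [(2,2)] -> total=2
Click 3 (2,4) count=2: revealed 1 new [(2,4)] -> total=3
Click 4 (0,0) count=0: revealed 5 new [(0,0) (0,1) (1,0) (1,1) (1,2)] -> total=8

Answer: 8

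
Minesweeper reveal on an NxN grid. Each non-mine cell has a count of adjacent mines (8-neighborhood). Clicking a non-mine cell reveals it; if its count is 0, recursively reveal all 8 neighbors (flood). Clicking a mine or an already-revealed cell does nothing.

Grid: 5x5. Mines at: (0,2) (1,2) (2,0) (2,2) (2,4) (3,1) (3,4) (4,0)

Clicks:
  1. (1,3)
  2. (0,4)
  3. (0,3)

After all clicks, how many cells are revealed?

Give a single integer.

Click 1 (1,3) count=4: revealed 1 new [(1,3)] -> total=1
Click 2 (0,4) count=0: revealed 3 new [(0,3) (0,4) (1,4)] -> total=4
Click 3 (0,3) count=2: revealed 0 new [(none)] -> total=4

Answer: 4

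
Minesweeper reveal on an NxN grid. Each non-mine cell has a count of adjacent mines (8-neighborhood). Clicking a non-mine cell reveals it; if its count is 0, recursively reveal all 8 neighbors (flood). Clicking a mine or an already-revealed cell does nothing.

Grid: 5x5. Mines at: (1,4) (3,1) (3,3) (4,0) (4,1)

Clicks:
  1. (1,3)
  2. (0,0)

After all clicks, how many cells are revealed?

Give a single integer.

Click 1 (1,3) count=1: revealed 1 new [(1,3)] -> total=1
Click 2 (0,0) count=0: revealed 11 new [(0,0) (0,1) (0,2) (0,3) (1,0) (1,1) (1,2) (2,0) (2,1) (2,2) (2,3)] -> total=12

Answer: 12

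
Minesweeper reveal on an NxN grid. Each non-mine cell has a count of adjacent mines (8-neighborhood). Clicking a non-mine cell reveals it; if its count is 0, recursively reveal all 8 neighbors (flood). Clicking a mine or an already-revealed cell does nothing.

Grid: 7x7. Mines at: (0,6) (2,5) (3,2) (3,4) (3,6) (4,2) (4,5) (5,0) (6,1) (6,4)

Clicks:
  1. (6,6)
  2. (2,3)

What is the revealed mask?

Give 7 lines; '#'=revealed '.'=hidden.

Click 1 (6,6) count=0: revealed 4 new [(5,5) (5,6) (6,5) (6,6)] -> total=4
Click 2 (2,3) count=2: revealed 1 new [(2,3)] -> total=5

Answer: .......
.......
...#...
.......
.......
.....##
.....##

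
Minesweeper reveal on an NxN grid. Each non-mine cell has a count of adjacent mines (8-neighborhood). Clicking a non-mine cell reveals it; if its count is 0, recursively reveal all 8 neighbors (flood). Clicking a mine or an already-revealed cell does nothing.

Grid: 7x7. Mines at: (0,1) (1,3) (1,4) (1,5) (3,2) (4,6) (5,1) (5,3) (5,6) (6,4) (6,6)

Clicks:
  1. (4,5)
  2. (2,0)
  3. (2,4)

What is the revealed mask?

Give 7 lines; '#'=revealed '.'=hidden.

Answer: .......
##.....
##..#..
##.....
##...#.
.......
.......

Derivation:
Click 1 (4,5) count=2: revealed 1 new [(4,5)] -> total=1
Click 2 (2,0) count=0: revealed 8 new [(1,0) (1,1) (2,0) (2,1) (3,0) (3,1) (4,0) (4,1)] -> total=9
Click 3 (2,4) count=3: revealed 1 new [(2,4)] -> total=10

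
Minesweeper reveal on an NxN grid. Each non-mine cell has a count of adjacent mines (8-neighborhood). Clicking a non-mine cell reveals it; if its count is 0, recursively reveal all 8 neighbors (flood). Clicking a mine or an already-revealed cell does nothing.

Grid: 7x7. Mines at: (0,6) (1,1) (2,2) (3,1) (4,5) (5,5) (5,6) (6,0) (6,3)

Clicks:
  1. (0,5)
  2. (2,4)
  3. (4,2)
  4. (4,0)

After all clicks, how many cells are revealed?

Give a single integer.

Click 1 (0,5) count=1: revealed 1 new [(0,5)] -> total=1
Click 2 (2,4) count=0: revealed 16 new [(0,2) (0,3) (0,4) (1,2) (1,3) (1,4) (1,5) (1,6) (2,3) (2,4) (2,5) (2,6) (3,3) (3,4) (3,5) (3,6)] -> total=17
Click 3 (4,2) count=1: revealed 1 new [(4,2)] -> total=18
Click 4 (4,0) count=1: revealed 1 new [(4,0)] -> total=19

Answer: 19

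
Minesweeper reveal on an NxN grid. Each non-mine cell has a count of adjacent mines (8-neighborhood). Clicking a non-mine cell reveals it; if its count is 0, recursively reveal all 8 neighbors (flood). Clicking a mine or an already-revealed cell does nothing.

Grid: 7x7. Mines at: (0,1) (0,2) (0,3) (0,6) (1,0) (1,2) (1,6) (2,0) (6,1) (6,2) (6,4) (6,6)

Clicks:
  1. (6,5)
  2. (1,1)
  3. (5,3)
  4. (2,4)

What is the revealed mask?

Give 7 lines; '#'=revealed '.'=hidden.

Click 1 (6,5) count=2: revealed 1 new [(6,5)] -> total=1
Click 2 (1,1) count=5: revealed 1 new [(1,1)] -> total=2
Click 3 (5,3) count=2: revealed 1 new [(5,3)] -> total=3
Click 4 (2,4) count=0: revealed 29 new [(1,3) (1,4) (1,5) (2,1) (2,2) (2,3) (2,4) (2,5) (2,6) (3,0) (3,1) (3,2) (3,3) (3,4) (3,5) (3,6) (4,0) (4,1) (4,2) (4,3) (4,4) (4,5) (4,6) (5,0) (5,1) (5,2) (5,4) (5,5) (5,6)] -> total=32

Answer: .......
.#.###.
.######
#######
#######
#######
.....#.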